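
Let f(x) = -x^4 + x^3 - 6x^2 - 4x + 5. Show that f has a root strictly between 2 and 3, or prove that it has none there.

f has no root in that interval.

The endpoint values f(2) = -35 and f(3) = -115 are both negative. Claim: f(x) < 0 for every x in (2, 3).
Substitute x = 2 + u, where 0 < u < 1 on the interval. Expanding, f(2 + u) = -u^4 - 7u^3 - 24u^2 - 48u - 35.
The nonzero coefficients here are all negative, so for u > 0 every term is negative (or zero), and the constant term -35 is strictly negative.
So f is strictly negative on (2, 3); no root exists in the interval.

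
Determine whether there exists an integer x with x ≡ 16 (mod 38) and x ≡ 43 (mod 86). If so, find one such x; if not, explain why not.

Reduce both congruences modulo 2, which divides 38 and 86: they say x ≡ 16 (mod 2) and x ≡ 43 (mod 2).
But 16 mod 2 = 0 while 43 mod 2 = 1, a contradiction.
Therefore no such x exists.

No such integer exists.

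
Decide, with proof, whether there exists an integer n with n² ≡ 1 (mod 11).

Take n = 1. Then 1² = 1, and since 0 ≤ 1 < 11 this is already reduced: 1² ≡ 1 (mod 11).

n = 1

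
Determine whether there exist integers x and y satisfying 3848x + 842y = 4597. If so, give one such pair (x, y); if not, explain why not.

There are no such integers.

Both 3848 and 842 are divisible by gcd(3848, 842) = 2, hence so is any combination 3848x + 842y.
But 4597 = 2·2298 + 1, so 2 ∤ 4597.
Therefore 3848x + 842y = 4597 has no solution in integers.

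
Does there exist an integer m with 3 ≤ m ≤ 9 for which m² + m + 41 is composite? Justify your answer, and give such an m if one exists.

The values for m = 3, 4, …, 9 are 53, 61, 71, 83, 97, 113, 131, and each of these is prime.
So no value in the range makes the expression composite.

There is no such integer m in that range.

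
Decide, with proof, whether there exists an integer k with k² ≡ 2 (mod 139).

No such integer exists.

Apply Euler's criterion with the prime 139: 2 is a quadratic residue iff 2^69 ≡ 1 (mod 139), and a non-residue iff it is ≡ −1.
Repeated squaring mod 139: 2^2 = 4 ≡ 4; 2^4 ≡ 4² = 16 ≡ 16; 2^8 ≡ 16² = 256 ≡ 117; 2^16 ≡ 117² = 13689 ≡ 67; 2^32 ≡ 67² = 4489 ≡ 41; 2^64 ≡ 41² = 1681 ≡ 13.
Since 69 = 64 + 4 + 1, 2^69 ≡ 13 · 16 · 2; multiplying out mod 139: 13·16 = 208 ≡ 69, then 69·2 = 138 ≡ 138. Thus 2^69 ≡ 138 ≡ −1 (mod 139).
By Euler's criterion 2 is a quadratic non-residue mod 139: no k satisfies k² ≡ 2 (mod 139).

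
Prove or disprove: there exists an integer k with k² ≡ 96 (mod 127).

127 is prime, so by Euler's criterion 96 is a square mod 127 iff 96^((127−1)/2) = 96^63 ≡ 1 (mod 127).
Repeated squaring mod 127: 96^2 = 9216 ≡ 72; 96^4 ≡ 72² = 5184 ≡ 104; 96^8 ≡ 104² = 10816 ≡ 21; 96^16 ≡ 21² = 441 ≡ 60; 96^32 ≡ 60² = 3600 ≡ 44.
Since 63 = 32 + 16 + 8 + 4 + 2 + 1, 96^63 ≡ 44 · 60 · 21 · 104 · 72 · 96; multiplying out mod 127: 44·60 = 2640 ≡ 100, then 100·21 = 2100 ≡ 68, then 68·104 = 7072 ≡ 87, then 87·72 = 6264 ≡ 41, then 41·96 = 3936 ≡ 126. Thus 96^63 ≡ 126 ≡ −1 (mod 127).
By Euler's criterion 96 is a quadratic non-residue mod 127: no k satisfies k² ≡ 96 (mod 127).

No such integer exists.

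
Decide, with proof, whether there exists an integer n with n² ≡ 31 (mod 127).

n = 83

Take n = 83. Then 83² = 6889 = 54·127 + 31, so 83² ≡ 31 (mod 127).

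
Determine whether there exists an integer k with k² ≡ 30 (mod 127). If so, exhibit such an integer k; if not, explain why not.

k = 86 works: 86² = 7396, and 7396 − 30 = 7366 = 58·127.

k = 86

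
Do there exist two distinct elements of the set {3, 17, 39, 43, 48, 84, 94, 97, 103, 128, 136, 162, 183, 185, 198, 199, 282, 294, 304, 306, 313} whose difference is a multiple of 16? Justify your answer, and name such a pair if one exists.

Reduce each element mod 16: 3↦3, 17↦1, 39↦7, 43↦11, 48↦0, 84↦4, 94↦14, 97↦1, 103↦7, 128↦0, 136↦8, 162↦2, 183↦7, 185↦9, 198↦6, 199↦7, 282↦10, 294↦6, 304↦0, 306↦2, 313↦9. The residue 1 repeats (at 17 and 97), and 97 − 17 = 80 = 5·16.

17 and 97 are such a pair.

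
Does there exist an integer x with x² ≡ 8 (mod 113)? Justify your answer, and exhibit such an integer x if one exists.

Take x = 102. Then 102² = 10404 = 92·113 + 8, so 102² ≡ 8 (mod 113).

x = 102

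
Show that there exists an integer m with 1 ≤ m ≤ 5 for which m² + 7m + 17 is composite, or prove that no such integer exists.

At m = 1: 1² + 7·1 + 17 = 25 = 5·5, which is composite.

m = 1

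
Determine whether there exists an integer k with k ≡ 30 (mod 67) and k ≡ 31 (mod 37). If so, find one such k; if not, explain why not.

gcd(67, 37) = 1, so the Chinese Remainder Theorem guarantees exactly one residue class mod 2479 satisfying both.
Any solution of the first congruence is k = 30 + 67t; substituting into the second, 67t ≡ 31 − 30 ≡ 1 (mod 37).
67 ≡ 30 (mod 37), so this reads 30t ≡ 1 (mod 37). Since 30·21 = 630 = 17·37 + 1, the inverse of 30 mod 37 is 21.
Therefore t ≡ 21·1 = 21 (mod 37).
With t = 21: k = 30 + 67·21 = 1437.
Check: 1437 mod 67 = 30, 1437 mod 37 = 31. ✓

k = 1437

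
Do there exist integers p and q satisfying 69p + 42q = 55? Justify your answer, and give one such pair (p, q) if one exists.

gcd(69, 42) = 3, so every integer of the form 69p + 42q is a multiple of 3.
However 55 leaves remainder 1 on division by 3.
Therefore 69p + 42q = 55 has no solution in integers.

There are no such integers.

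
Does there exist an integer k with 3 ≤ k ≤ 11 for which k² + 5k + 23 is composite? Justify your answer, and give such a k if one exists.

There is no such integer k in that range.

The values for k = 3, 4, …, 11 are 47, 59, 73, 89, 107, 127, 149, 173, 199, and each of these is prime.
So no value in the range makes the expression composite.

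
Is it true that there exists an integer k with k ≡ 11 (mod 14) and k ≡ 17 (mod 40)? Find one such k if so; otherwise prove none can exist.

The moduli are not coprime: gcd(14, 40) = 2. Compatibility requires 2 ∣ (17 − 11) = 6, which holds, so solutions exist.
Put k = 11 + 14t, so we need 14t ≡ 6 (mod 40), equivalently (divide by 2) 7t ≡ 3 (mod 20).
Note 7·3 = 21 ≡ 1 (mod 20) (as 21 − 1 = 1·20), so 7⁻¹ ≡ 3.
Multiplying by 3: t ≡ 3·3 = 9 (mod 20).
Then k = 11 + 14·9 = 137.
Check: 137 mod 14 = 11, 137 mod 40 = 17. ✓

k = 137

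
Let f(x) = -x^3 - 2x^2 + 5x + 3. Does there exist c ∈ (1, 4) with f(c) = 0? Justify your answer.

f(1) = 5 and f(4) = -73, which have opposite signs.
Since f is a polynomial it is continuous on [1, 4].
So by the Intermediate Value Theorem there is a c strictly between 1 and 4 with f(c) = 0.

Yes, f has a root in the interval.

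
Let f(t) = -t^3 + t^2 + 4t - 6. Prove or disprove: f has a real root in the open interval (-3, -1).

f(-3) = 18 and f(-1) = -8, which have opposite signs.
As a polynomial, f is continuous on every closed interval.
By the Intermediate Value Theorem f must vanish at some point of (-3, -1).

Such a root exists.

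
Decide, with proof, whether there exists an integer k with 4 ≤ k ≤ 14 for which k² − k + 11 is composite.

At k = 11: 11² − 11 + 11 = 121 = 11·11, which is composite.

k = 11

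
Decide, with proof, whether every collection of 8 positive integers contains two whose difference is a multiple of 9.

Take the 8 consecutive integers 38, 39, …, 45: their residues mod 9 are all distinct because 8 ≤ 9.
The differences between them range over 1, …, 7, none of which is divisible by 9.

No; for instance {38, 39, 40, 41, 42, 43, 44, 45} is a counterexample.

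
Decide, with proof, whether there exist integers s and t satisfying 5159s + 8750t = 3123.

gcd(5159, 8750) = 7, so every integer of the form 5159s + 8750t is a multiple of 7.
But 3123 is not a multiple of 7 (it leaves remainder 1).
Therefore 5159s + 8750t = 3123 has no solution in integers.

There are no such integers.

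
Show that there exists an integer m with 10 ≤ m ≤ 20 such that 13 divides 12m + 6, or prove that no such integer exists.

m = 19

m = 19 works, since 12·19 + 6 = 234 = 18·13.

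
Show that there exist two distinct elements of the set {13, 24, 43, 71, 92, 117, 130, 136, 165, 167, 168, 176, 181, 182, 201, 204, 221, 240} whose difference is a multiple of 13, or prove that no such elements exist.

13 mod 13 = 0 and 117 mod 13 = 0, so 117 − 13 = 104 = 8·13.

Yes: 13 and 117.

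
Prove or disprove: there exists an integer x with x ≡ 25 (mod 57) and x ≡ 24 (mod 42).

No such integer exists.

Both moduli are multiples of 3 = gcd(57, 42), so any solution would satisfy x ≡ 25 and x ≡ 24 modulo 3 simultaneously.
But 25 mod 3 = 1 while 24 mod 3 = 0, a contradiction.
So no integer satisfies both congruences.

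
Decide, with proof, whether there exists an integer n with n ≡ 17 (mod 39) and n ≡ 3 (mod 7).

n = 17

Since 39 and 7 share no common factor, CRT says the pair of congruences has a solution (unique mod 273).
Write n = 17 + 39t and require 17 + 39t ≡ 3 (mod 7), i.e. 39t ≡ 0 (mod 7).
39 ≡ 4 (mod 7), so this reads 4t ≡ 0 (mod 7). t = 0 satisfies this.
Taking t = 0 gives n = 17 + 39·0 = 17.
Check: 17 mod 39 = 17, 17 mod 7 = 3. ✓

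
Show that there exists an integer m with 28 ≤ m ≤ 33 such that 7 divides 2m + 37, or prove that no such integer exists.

At m = 28, 2·28 + 37 = 93 ≡ 2 (mod 7), and each step in m adds 2, giving residues 2, 4, 6, 1, 3, 5 for m = 28, 29, …, 33.
The residue 0 does not occur, so no m in [28, 33] makes 2m + 37 a multiple of 7.

No, no such integer m in that range exists.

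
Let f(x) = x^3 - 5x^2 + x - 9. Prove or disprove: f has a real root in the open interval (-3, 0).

f(-3) = -84 and f(0) = -9, both negative, so a sign-change argument is unavailable; we show f keeps this sign on the whole interval.
Shift to the endpoint 0: with x = −u (0 < u < 3), one computes f(−u) = -u^3 - 5u^2 - u - 9.
All 4 nonzero coefficients of this polynomial in u are negative; hence for u > 0 the value is a sum of negative terms (the constant -9 among them).
Therefore f(x) < 0 throughout (-3, 0), and f has no zero there.

No such root exists.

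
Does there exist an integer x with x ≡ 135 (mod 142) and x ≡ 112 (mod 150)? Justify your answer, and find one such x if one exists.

Reduce both congruences modulo 2, which divides 142 and 150: they say x ≡ 135 (mod 2) and x ≡ 112 (mod 2).
These are incompatible: 135 − 112 = 23 is not divisible by 2.
Therefore no such x exists.

No, no such integer exists.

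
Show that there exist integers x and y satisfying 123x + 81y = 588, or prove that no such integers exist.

x = 14, y = -14

Every value of 123x + 81y is a multiple of gcd(123, 81) = 3; since 3 ∣ 588, solutions exist.
Dividing through by 3 reduces the equation to 41x + 27y = 196.
Dividing repeatedly: 41 = 1·27 + 14, 27 = 1·14 + 13, 14 = 1·13 + 1, 13 = 13·1 + 0.
Back-substituting, 1 = 14 − 1·13 = 14 − (27 − 1·14) = −27 + 2·14 = −27 + 2·(41 − 1·27) = 2·41 − 3·27; that is, 41·2 + 27·(-3) = 1.
Multiplying through by 196: x = 2·196 = 392, y = (-3)·196 = -588 is a solution.
Subtracting 14·27 from x and adding 14·41 to y gives the tidier solution (14, -14).
Indeed 123·14 + 81·(-14) = 1722 − 1134 = 588.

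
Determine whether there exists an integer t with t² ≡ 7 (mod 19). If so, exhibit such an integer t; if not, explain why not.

t = 8 works: 8² = 64, and 64 − 7 = 57 = 3·19.

t = 8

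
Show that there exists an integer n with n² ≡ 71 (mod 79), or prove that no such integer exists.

Apply Euler's criterion with the prime 79: 71 is a quadratic residue iff 71^39 ≡ 1 (mod 79), and a non-residue iff it is ≡ −1.
Repeated squaring mod 79: 71^2 = 5041 ≡ 64; 71^4 ≡ 64² = 4096 ≡ 67; 71^8 ≡ 67² = 4489 ≡ 65; 71^16 ≡ 65² = 4225 ≡ 38; 71^32 ≡ 38² = 1444 ≡ 22.
Since 39 = 32 + 4 + 2 + 1, 71^39 ≡ 22 · 67 · 64 · 71; multiplying out mod 79: 22·67 = 1474 ≡ 52, then 52·64 = 3328 ≡ 10, then 10·71 = 710 ≡ 78. Thus 71^39 ≡ 78 ≡ −1 (mod 79).
The value −1 means 71 is a non-residue modulo 79, so n² ≡ 71 (mod 79) is impossible.

No such integer exists.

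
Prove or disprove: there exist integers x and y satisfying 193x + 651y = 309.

x = 177, y = -52

193 and 651 are coprime, so 193x + 651y ranges over all of ℤ.
Euclidean algorithm: 651 = 3·193 + 72, 193 = 2·72 + 49, 72 = 1·49 + 23, 49 = 2·23 + 3, 23 = 7·3 + 2, 3 = 1·2 + 1, 2 = 2·1 + 0.
Working back up the chain: 1 = 3 − 1·2 = 3 − (23 − 7·3) = −23 + 8·3 = −23 + 8·(49 − 2·23) = 8·49 − 17·23 = 8·49 − 17·(72 − 1·49) = −17·72 + 25·49 = −17·72 + 25·(193 − 2·72) = 25·193 − 67·72 = 25·193 − 67·(651 − 3·193) = −67·651 + 226·193. So 193·226 + 651·(-67) = 1.
Times 309: 193·69834 + 651·(-20703) = 309, so (69834, -20703) solves it.
Shifting by a multiple of (651, −193) keeps it a solution: x = 69834 − 107·651 = 177, y = -20703 + 107·193 = -52.
Check: 193·177 + 651·(-52) = 34161 − 33852 = 309. ✓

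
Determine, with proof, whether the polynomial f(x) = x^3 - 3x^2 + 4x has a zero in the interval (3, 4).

No.

Evaluate at the endpoints: f(3) = 12, f(4) = 32 — same sign (positive).
f'(x) = 3x^2 - 6x + 4 has discriminant (-6)² − 4·3·4 = -12 < 0, so f' has no real roots and is positive for every real x.
Hence f is strictly increasing on ℝ, and in particular on [3, 4]. A strictly monotone function with same-sign endpoint values stays positive on the whole interval, so f has no zero in (3, 4).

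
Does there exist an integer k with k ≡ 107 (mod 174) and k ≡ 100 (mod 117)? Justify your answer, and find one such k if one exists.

gcd(174, 117) = 3. If k ≡ 107 (mod 174) and k ≡ 100 (mod 117), then k ≡ 107 (mod 3) and k ≡ 100 (mod 3).
However 107 ≡ 2 and 100 ≡ 1 (mod 3), and 2 ≠ 1.
Therefore no such k exists.

No such integer exists.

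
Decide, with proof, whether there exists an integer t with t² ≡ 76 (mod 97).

No, no such integer exists.

97 is prime, so by Euler's criterion 76 is a square mod 97 iff 76^((97−1)/2) = 76^48 ≡ 1 (mod 97).
Squaring successively (mod 97): 76^2 = 5776 ≡ 53; 76^4 ≡ 53² = 2809 ≡ 93; 76^8 ≡ 93² = 8649 ≡ 16; 76^16 ≡ 16² = 256 ≡ 62; 76^32 ≡ 62² = 3844 ≡ 61.
Since 48 = 32 + 16, 76^48 ≡ 61 · 62; multiplying out mod 97: 61·62 = 3782 ≡ 96. Thus 76^48 ≡ 96 ≡ −1 (mod 97).
The value −1 means 76 is a non-residue modulo 97, so t² ≡ 76 (mod 97) is impossible.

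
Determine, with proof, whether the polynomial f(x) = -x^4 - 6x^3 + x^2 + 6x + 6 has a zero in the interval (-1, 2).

Yes, f has a root in the interval.

f(-1) = 6 and f(2) = -42, which have opposite signs.
Since f is a polynomial it is continuous on [-1, 2].
By the Intermediate Value Theorem f must vanish at some point of (-1, 2).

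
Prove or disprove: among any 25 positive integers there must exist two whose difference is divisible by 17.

There are exactly 17 possible remainders on division by 17.
Since 25 > 17, two of the 25 integers must share a residue class by the pigeonhole principle; call them a and b.
Then a ≡ b (mod 17), i.e. 17 ∣ (a − b).

Yes, this is always true.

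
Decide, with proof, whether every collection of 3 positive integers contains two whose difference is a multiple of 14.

Consider the 3 integers 25, 26, 27. They lie in distinct residue classes modulo 14, since 3 ≤ 14.
The differences between them range over 1, …, 2, none of which is divisible by 14.

No; for instance {25, 26, 27} is a counterexample.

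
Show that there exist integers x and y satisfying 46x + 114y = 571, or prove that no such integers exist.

No, no such integers exist.

gcd(46, 114) = 2, so every integer of the form 46x + 114y is a multiple of 2.
But 571 = 2·285 + 1, so 2 ∤ 571.
Hence no integers x, y satisfy the equation.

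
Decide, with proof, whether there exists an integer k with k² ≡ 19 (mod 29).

No such integer exists.

29 is prime, so by Euler's criterion 19 is a square mod 29 iff 19^((29−1)/2) = 19^14 ≡ 1 (mod 29).
Repeated squaring mod 29: 19^2 = 361 ≡ 13; 19^4 ≡ 13² = 169 ≡ 24; 19^8 ≡ 24² = 576 ≡ 25.
Since 14 = 8 + 4 + 2, 19^14 ≡ 25 · 24 · 13; multiplying out mod 29: 25·24 = 600 ≡ 20, then 20·13 = 260 ≡ 28. Thus 19^14 ≡ 28 ≡ −1 (mod 29).
By Euler's criterion 19 is a quadratic non-residue mod 29: no k satisfies k² ≡ 19 (mod 29).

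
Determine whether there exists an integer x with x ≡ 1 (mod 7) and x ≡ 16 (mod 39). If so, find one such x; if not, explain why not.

gcd(7, 39) = 1, so the Chinese Remainder Theorem guarantees exactly one residue class mod 273 satisfying both.
Write x = 1 + 7t and require 1 + 7t ≡ 16 (mod 39), i.e. 7t ≡ 15 (mod 39).
Invert 7 mod 39 by the Euclidean algorithm: 39 = 5·7 + 4, 7 = 1·4 + 3, 4 = 1·3 + 1, 3 = 3·1 + 0; back-substituting, 1 = 4 − 1·3 = 4 − (7 − 1·4) = −7 + 2·4 = −7 + 2·(39 − 5·7) = 2·39 − 11·7. Hence 7·(-11) ≡ 1, so 7⁻¹ ≡ -11 ≡ 28 (mod 39).
Therefore t ≡ 28·15 = 420 ≡ 30 (mod 39).
With t = 30: x = 1 + 7·30 = 211.
Indeed 211 ≡ 1 (mod 7) and 211 ≡ 16 (mod 39).

x = 211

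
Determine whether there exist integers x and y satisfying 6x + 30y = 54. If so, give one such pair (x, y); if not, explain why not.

x = 4, y = 1

Since gcd(6, 30) = 6 and 54 = 6·9, Bézout's identity guarantees a solution.
Dividing through by 6 reduces the equation to 1x + 5y = 9.
The coefficient of x is 1, so setting y = 0 and x = 9 already solves it.
Subtracting 1·5 from x and adding 1·1 to y gives the tidier solution (4, 1).
Check: 6·4 + 30·1 = 24 + 30 = 54. ✓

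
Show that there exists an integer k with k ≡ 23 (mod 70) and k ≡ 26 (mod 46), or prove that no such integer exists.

No such integer exists.

Reduce both congruences modulo 2, which divides 70 and 46: they say k ≡ 23 (mod 2) and k ≡ 26 (mod 2).
These are incompatible: 23 − 26 = -3 is not divisible by 2.
Therefore no such k exists.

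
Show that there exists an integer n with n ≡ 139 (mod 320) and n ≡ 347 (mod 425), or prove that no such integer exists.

No such integer exists.

Both moduli are multiples of 5 = gcd(320, 425), so any solution would satisfy n ≡ 139 and n ≡ 347 modulo 5 simultaneously.
However 139 ≡ 4 and 347 ≡ 2 (mod 5), and 4 ≠ 2.
So no integer satisfies both congruences.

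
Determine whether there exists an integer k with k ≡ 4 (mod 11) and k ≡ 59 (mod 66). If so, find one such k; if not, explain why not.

Here gcd(11, 66) = 11, and both 4 and 59 leave remainder 4 mod 11, so the system is consistent.
List candidates k ≡ 4 (mod 11): 4, 15, 26, 37, 48, 59. Modulo 66 these are 4, 15, 26, 37, 48, 59; 59 gives 59 as required.
Check: 59 mod 11 = 4, 59 mod 66 = 59. ✓

k = 59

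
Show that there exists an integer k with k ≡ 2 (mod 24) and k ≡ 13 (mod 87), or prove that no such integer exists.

No, no such integer exists.

gcd(24, 87) = 3. If k ≡ 2 (mod 24) and k ≡ 13 (mod 87), then k ≡ 2 (mod 3) and k ≡ 13 (mod 3).
These are incompatible: 2 − 13 = -11 is not divisible by 3.
So no integer satisfies both congruences.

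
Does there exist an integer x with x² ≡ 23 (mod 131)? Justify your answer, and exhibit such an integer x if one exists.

No, no such integer exists.

131 is prime, so by Euler's criterion 23 is a square mod 131 iff 23^((131−1)/2) = 23^65 ≡ 1 (mod 131).
Repeated squaring mod 131: 23^2 = 529 ≡ 5; 23^4 ≡ 5² = 25 ≡ 25; 23^8 ≡ 25² = 625 ≡ 101; 23^16 ≡ 101² = 10201 ≡ 114; 23^32 ≡ 114² = 12996 ≡ 27; 23^64 ≡ 27² = 729 ≡ 74.
Since 65 = 64 + 1, 23^65 ≡ 74 · 23; multiplying out mod 131: 74·23 = 1702 ≡ 130. Thus 23^65 ≡ 130 ≡ −1 (mod 131).
By Euler's criterion 23 is a quadratic non-residue mod 131: no x satisfies x² ≡ 23 (mod 131).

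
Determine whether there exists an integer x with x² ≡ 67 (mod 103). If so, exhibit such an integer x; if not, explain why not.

No, no such integer exists.

103 is prime, so by Euler's criterion 67 is a square mod 103 iff 67^((103−1)/2) = 67^51 ≡ 1 (mod 103).
Squaring successively (mod 103): 67^2 = 4489 ≡ 60; 67^4 ≡ 60² = 3600 ≡ 98; 67^8 ≡ 98² = 9604 ≡ 25; 67^16 ≡ 25² = 625 ≡ 7; 67^32 ≡ 7² = 49 ≡ 49.
Since 51 = 32 + 16 + 2 + 1, 67^51 ≡ 49 · 7 · 60 · 67; multiplying out mod 103: 49·7 = 343 ≡ 34, then 34·60 = 2040 ≡ 83, then 83·67 = 5561 ≡ 102. Thus 67^51 ≡ 102 ≡ −1 (mod 103).
By Euler's criterion 67 is a quadratic non-residue mod 103: no x satisfies x² ≡ 67 (mod 103).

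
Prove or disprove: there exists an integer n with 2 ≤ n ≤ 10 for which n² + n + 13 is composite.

At n = 7: 7² + 7 + 13 = 69 = 3·23, which is composite.

n = 7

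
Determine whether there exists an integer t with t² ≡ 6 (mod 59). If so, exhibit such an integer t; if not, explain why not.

59 is prime, so by Euler's criterion 6 is a square mod 59 iff 6^((59−1)/2) = 6^29 ≡ 1 (mod 59).
Repeated squaring mod 59: 6^2 = 36 ≡ 36; 6^4 ≡ 36² = 1296 ≡ 57; 6^8 ≡ 57² = 3249 ≡ 4; 6^16 ≡ 4² = 16 ≡ 16.
Since 29 = 16 + 8 + 4 + 1, 6^29 ≡ 16 · 4 · 57 · 6; multiplying out mod 59: 16·4 = 64 ≡ 5, then 5·57 = 285 ≡ 49, then 49·6 = 294 ≡ 58. Thus 6^29 ≡ 58 ≡ −1 (mod 59).
The value −1 means 6 is a non-residue modulo 59, so t² ≡ 6 (mod 59) is impossible.

No, no such integer exists.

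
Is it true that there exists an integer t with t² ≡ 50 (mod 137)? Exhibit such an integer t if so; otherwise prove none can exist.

t = 18

Take t = 18. Then 18² = 324 = 2·137 + 50, so 18² ≡ 50 (mod 137).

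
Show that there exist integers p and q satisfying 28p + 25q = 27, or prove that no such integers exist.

p = 9, q = -9

28 and 25 are coprime, so 28p + 25q ranges over all of ℤ.
Run the Euclidean algorithm on 28 and 25: 28 = 1·25 + 3, 25 = 8·3 + 1, 3 = 3·1 + 0.
Unwinding: 1 = 25 − 8·3 = 25 − 8·(28 − 1·25) = −8·28 + 9·25, i.e. 28·(-8) + 25·9 = 1.
Scaling by 27 gives the particular solution (p, q) = (-216, 243).
Adding 9·25 to p and subtracting 9·28 from q gives the tidier solution (9, -9).
Indeed 28·9 + 25·(-9) = 252 − 225 = 27.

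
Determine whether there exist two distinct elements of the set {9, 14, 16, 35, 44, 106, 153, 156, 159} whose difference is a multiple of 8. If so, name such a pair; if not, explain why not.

Yes: 9 and 153.

Both 9 and 153 leave remainder 1 on division by 8; their difference 144 = 18·8 is a multiple of 8.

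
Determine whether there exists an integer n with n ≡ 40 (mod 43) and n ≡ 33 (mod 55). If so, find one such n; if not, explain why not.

n = 2233

gcd(43, 55) = 1, so the Chinese Remainder Theorem guarantees exactly one residue class mod 2365 satisfying both.
Any solution of the first congruence is n = 40 + 43t; substituting into the second, 43t ≡ 33 − 40 ≡ 48 (mod 55).
Invert 43 mod 55 by the Euclidean algorithm: 55 = 1·43 + 12, 43 = 3·12 + 7, 12 = 1·7 + 5, 7 = 1·5 + 2, 5 = 2·2 + 1, 2 = 2·1 + 0; back-substituting, 1 = 5 − 2·2 = 5 − 2·(7 − 1·5) = −2·7 + 3·5 = −2·7 + 3·(12 − 1·7) = 3·12 − 5·7 = 3·12 − 5·(43 − 3·12) = −5·43 + 18·12 = −5·43 + 18·(55 − 1·43) = 18·55 − 23·43. Hence 43·(-23) ≡ 1, so 43⁻¹ ≡ -23 ≡ 32 (mod 55).
Therefore t ≡ 32·48 = 1536 ≡ 51 (mod 55).
Taking t = 51 gives n = 40 + 43·51 = 2233.
Check: 2233 mod 43 = 40, 2233 mod 55 = 33. ✓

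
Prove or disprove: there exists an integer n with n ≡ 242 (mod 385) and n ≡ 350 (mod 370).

No such integer exists.

Both moduli are multiples of 5 = gcd(385, 370), so any solution would satisfy n ≡ 242 and n ≡ 350 modulo 5 simultaneously.
However 242 ≡ 2 and 350 ≡ 0 (mod 5), and 2 ≠ 0.
So no integer satisfies both congruences.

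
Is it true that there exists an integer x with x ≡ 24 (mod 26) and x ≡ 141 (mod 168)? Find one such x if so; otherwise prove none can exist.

Both moduli are multiples of 2 = gcd(26, 168), so any solution would satisfy x ≡ 24 and x ≡ 141 modulo 2 simultaneously.
However 24 ≡ 0 and 141 ≡ 1 (mod 2), and 0 ≠ 1.
So no integer satisfies both congruences.

There is no such integer.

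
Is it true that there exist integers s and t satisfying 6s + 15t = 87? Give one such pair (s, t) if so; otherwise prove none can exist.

s = 2, t = 5

gcd(6, 15) = 3, and 3 divides 87, so integer solutions exist.
Dividing through by 3 reduces the equation to 2s + 5t = 29.
Euclidean algorithm: 5 = 2·2 + 1, 2 = 2·1 + 0.
Back-substituting, 1 = 5 − 2·2; that is, 2·(-2) + 5·1 = 1.
Times 29: 2·(-58) + 5·29 = 29, so (-58, 29) solves it.
Adding 12·5 to s and subtracting 12·2 from t gives the tidier solution (2, 5).
Indeed 6·2 + 15·5 = 12 + 75 = 87.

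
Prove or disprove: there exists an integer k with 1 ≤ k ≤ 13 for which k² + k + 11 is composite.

At k = 11: 11² + 11 + 11 = 143 = 11·13, which is composite.

k = 11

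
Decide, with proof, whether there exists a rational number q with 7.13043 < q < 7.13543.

Scale by 15: the interval becomes (106.95645, 107.03145), which contains the integer 107.
So q = 107/15 works: it is a ratio of integers, and dividing 15·7.13043 < 107 < 15·7.13543 through by 15 gives 7.13043 < 107/15 < 7.13543.

q = 107/15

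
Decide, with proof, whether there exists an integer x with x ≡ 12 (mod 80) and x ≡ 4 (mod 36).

x = 652

The moduli are not coprime: gcd(80, 36) = 4. Compatibility requires 4 ∣ (4 − 12) = -8, which holds, so solutions exist.
Write x = 12 + 80t. Then 80t ≡ 4 − 12 ≡ 28 (mod 36); dividing through by 4 gives 20t ≡ 7 (mod 9).
20 ≡ 2 (mod 9), so this reads 2t ≡ 7 (mod 9). To invert 2 modulo 9: 9 = 4·2 + 1, 2 = 2·1 + 0, and unwinding, 1 = 9 − 4·2. Thus 2⁻¹ ≡ -4 ≡ 5 (mod 9).
Therefore t ≡ 5·7 = 35 ≡ 8 (mod 9).
Then x = 12 + 80·8 = 652.
Indeed 652 ≡ 12 (mod 80) and 652 ≡ 4 (mod 36).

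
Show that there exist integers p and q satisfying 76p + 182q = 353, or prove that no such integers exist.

There are no such integers.

Any value of 76p + 182q is a multiple of gcd(76, 182) = 2.
But 353 is not a multiple of 2 (it leaves remainder 1).
Hence no integers p, q satisfy the equation.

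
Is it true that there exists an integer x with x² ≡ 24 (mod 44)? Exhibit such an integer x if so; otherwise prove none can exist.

Work modulo the divisor 11 of 44. If x² ≡ 24 (mod 44) then x² ≡ 2 (mod 11).
Squares mod 11 repeat after x = 5 (as (−x)² = x²); for x = 0..5 they are 0, 1, 4, 9, 5, 3.
The set of squares mod 11 is therefore {0, 1, 3, 4, 5, 9}, which does not contain 2.
Therefore x² ≡ 24 (mod 44) has no solution.

No, no such integer exists.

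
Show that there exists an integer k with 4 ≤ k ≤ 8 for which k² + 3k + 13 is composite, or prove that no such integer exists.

The values for k = 4, 5, …, 8 are 41, 53, 67, 83, 101, and each of these is prime.
So no value in the range makes the expression composite.

There is no such integer k in that range.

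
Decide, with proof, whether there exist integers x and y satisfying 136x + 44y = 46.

Any value of 136x + 44y is a multiple of gcd(136, 44) = 4.
But 46 is not a multiple of 4 (it leaves remainder 2).
Hence no integers x, y satisfy the equation.

There are no such integers.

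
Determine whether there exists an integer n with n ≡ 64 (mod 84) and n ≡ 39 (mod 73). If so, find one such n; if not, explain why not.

n = 988

gcd(84, 73) = 1, so the Chinese Remainder Theorem guarantees exactly one residue class mod 6132 satisfying both.
Write n = 64 + 84t and require 64 + 84t ≡ 39 (mod 73), i.e. 84t ≡ 48 (mod 73).
84 ≡ 11 (mod 73), so this reads 11t ≡ 48 (mod 73). Note 11·20 = 220 ≡ 1 (mod 73) (as 220 − 1 = 3·73), so 11⁻¹ ≡ 20.
Multiplying by 20: t ≡ 20·48 = 960 ≡ 11 (mod 73).
With t = 11: n = 64 + 84·11 = 988.
Verify: 988 = 11·84 + 64 and 988 = 13·73 + 39. ✓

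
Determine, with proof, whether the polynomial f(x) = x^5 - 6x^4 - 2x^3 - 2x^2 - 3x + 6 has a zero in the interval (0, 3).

Yes, f has a root in the interval.

f(0) = 6 and f(3) = -318, which have opposite signs.
Since f is a polynomial it is continuous on [0, 3].
By the Intermediate Value Theorem, f takes the value 0 somewhere in the open interval.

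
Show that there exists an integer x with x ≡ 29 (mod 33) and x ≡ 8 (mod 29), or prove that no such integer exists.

x = 95

Since 33 and 29 share no common factor, CRT says the pair of congruences has a solution (unique mod 957).
Any solution of the first congruence is x = 29 + 33t; substituting into the second, 33t ≡ 8 − 29 ≡ 8 (mod 29).
33 ≡ 4 (mod 29), so this reads 4t ≡ 8 (mod 29). Since 4·22 = 88 = 3·29 + 1, the inverse of 4 mod 29 is 22.
Multiplying by 22: t ≡ 22·8 = 176 ≡ 2 (mod 29).
With t = 2: x = 29 + 33·2 = 95.
Verify: 95 = 2·33 + 29 and 95 = 3·29 + 8. ✓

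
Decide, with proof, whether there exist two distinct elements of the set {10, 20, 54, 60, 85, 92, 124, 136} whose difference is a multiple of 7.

Reduce each element mod 7: 10↦3, 20↦6, 54↦5, 60↦4, 85↦1, 92↦1, 124↦5, 136↦3. The residue 3 repeats (at 10 and 136), and 136 − 10 = 126 = 18·7.

Yes: 10 and 136.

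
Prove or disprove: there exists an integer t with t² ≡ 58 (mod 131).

t = 53 works: 53² = 2809, and 2809 − 58 = 2751 = 21·131.

t = 53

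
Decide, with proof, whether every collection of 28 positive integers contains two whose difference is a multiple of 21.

Yes.

Partition the integers by their residue mod 21; there are 21 classes.
Since 28 > 21, two of the 28 integers must share a residue class by the pigeonhole principle; call them a and b.
Then a ≡ b (mod 21), i.e. 21 ∣ (a − b).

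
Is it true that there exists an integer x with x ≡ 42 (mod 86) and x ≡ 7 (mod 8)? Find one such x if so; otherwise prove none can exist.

No, no such integer exists.

Reduce both congruences modulo 2, which divides 86 and 8: they say x ≡ 42 (mod 2) and x ≡ 7 (mod 2).
These are incompatible: 42 − 7 = 35 is not divisible by 2.
Therefore no such x exists.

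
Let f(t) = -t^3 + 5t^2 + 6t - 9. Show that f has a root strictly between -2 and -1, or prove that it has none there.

Such a root exists.

f(-2) = 7 and f(-1) = -9, which have opposite signs.
Since f is a polynomial it is continuous on [-2, -1].
By the Intermediate Value Theorem f must vanish at some point of (-2, -1).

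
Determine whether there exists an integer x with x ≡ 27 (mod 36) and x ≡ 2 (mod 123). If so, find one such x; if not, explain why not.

Both moduli are multiples of 3 = gcd(36, 123), so any solution would satisfy x ≡ 27 and x ≡ 2 modulo 3 simultaneously.
But 27 mod 3 = 0 while 2 mod 3 = 2, a contradiction.
Hence the system has no solution.

There is no such integer.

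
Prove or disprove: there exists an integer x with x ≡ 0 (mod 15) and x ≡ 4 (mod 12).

Reduce both congruences modulo 3, which divides 15 and 12: they say x ≡ 0 (mod 3) and x ≡ 4 (mod 3).
However 0 ≡ 0 and 4 ≡ 1 (mod 3), and 0 ≠ 1.
Therefore no such x exists.

No such integer exists.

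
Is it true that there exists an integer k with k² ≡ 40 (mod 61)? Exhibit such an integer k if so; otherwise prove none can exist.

Apply Euler's criterion with the prime 61: 40 is a quadratic residue iff 40^30 ≡ 1 (mod 61), and a non-residue iff it is ≡ −1.
Squaring successively (mod 61): 40^2 = 1600 ≡ 14; 40^4 ≡ 14² = 196 ≡ 13; 40^8 ≡ 13² = 169 ≡ 47; 40^16 ≡ 47² = 2209 ≡ 13.
Since 30 = 16 + 8 + 4 + 2, 40^30 ≡ 13 · 47 · 13 · 14; multiplying out mod 61: 13·47 = 611 ≡ 1, then 1·13 = 13 ≡ 13, then 13·14 = 182 ≡ 60. Thus 40^30 ≡ 60 ≡ −1 (mod 61).
By Euler's criterion 40 is a quadratic non-residue mod 61: no k satisfies k² ≡ 40 (mod 61).

No, no such integer exists.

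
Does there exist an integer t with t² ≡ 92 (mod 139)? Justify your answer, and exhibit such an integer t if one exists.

139 is prime, so by Euler's criterion 92 is a square mod 139 iff 92^((139−1)/2) = 92^69 ≡ 1 (mod 139).
Repeated squaring mod 139: 92^2 = 8464 ≡ 124; 92^4 ≡ 124² = 15376 ≡ 86; 92^8 ≡ 86² = 7396 ≡ 29; 92^16 ≡ 29² = 841 ≡ 7; 92^32 ≡ 7² = 49 ≡ 49; 92^64 ≡ 49² = 2401 ≡ 38.
Since 69 = 64 + 4 + 1, 92^69 ≡ 38 · 86 · 92; multiplying out mod 139: 38·86 = 3268 ≡ 71, then 71·92 = 6532 ≡ 138. Thus 92^69 ≡ 138 ≡ −1 (mod 139).
By Euler's criterion 92 is a quadratic non-residue mod 139: no t satisfies t² ≡ 92 (mod 139).

There is no such integer.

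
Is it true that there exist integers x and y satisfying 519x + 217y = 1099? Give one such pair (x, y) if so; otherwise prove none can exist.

x = 161, y = -380

519 and 217 are coprime, so 519x + 217y ranges over all of ℤ.
Euclidean algorithm: 519 = 2·217 + 85, 217 = 2·85 + 47, 85 = 1·47 + 38, 47 = 1·38 + 9, 38 = 4·9 + 2, 9 = 4·2 + 1, 2 = 2·1 + 0.
Back-substituting, 1 = 9 − 4·2 = 9 − 4·(38 − 4·9) = −4·38 + 17·9 = −4·38 + 17·(47 − 1·38) = 17·47 − 21·38 = 17·47 − 21·(85 − 1·47) = −21·85 + 38·47 = −21·85 + 38·(217 − 2·85) = 38·217 − 97·85 = 38·217 − 97·(519 − 2·217) = −97·519 + 232·217; that is, 519·(-97) + 217·232 = 1.
Times 1099: 519·(-106603) + 217·254968 = 1099, so (-106603, 254968) solves it.
The general solution is x = -106603 + 217k, y = 254968 − 519k; taking k = 492 gives the smaller pair x = 161, y = -380.
Indeed 519·161 + 217·(-380) = 83559 − 82460 = 1099.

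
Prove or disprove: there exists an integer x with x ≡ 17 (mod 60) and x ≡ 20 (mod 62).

gcd(60, 62) = 2. If x ≡ 17 (mod 60) and x ≡ 20 (mod 62), then x ≡ 17 (mod 2) and x ≡ 20 (mod 2).
However 17 ≡ 1 and 20 ≡ 0 (mod 2), and 1 ≠ 0.
So no integer satisfies both congruences.

There is no such integer.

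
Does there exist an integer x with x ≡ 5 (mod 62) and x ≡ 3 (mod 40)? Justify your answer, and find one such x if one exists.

Here gcd(62, 40) = 2, and both 5 and 3 leave remainder 1 mod 2, so the system is consistent.
Put x = 5 + 62t, so we need 62t ≡ 38 (mod 40), equivalently (divide by 2) 31t ≡ 19 (mod 20).
31 ≡ 11 (mod 20), so this reads 11t ≡ 19 (mod 20). To invert 11 modulo 20: 20 = 1·11 + 9, 11 = 1·9 + 2, 9 = 4·2 + 1, 2 = 2·1 + 0, and unwinding, 1 = 9 − 4·2 = 9 − 4·(11 − 1·9) = −4·11 + 5·9 = −4·11 + 5·(20 − 1·11) = 5·20 − 9·11. Thus 11⁻¹ ≡ -9 ≡ 11 (mod 20).
Therefore t ≡ 11·19 = 209 ≡ 9 (mod 20).
Then x = 5 + 62·9 = 563.
Check: 563 mod 62 = 5, 563 mod 40 = 3. ✓

x = 563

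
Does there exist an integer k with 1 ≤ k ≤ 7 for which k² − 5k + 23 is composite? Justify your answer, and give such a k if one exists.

The values for k = 1, 2, …, 7 are 19, 17, 17, 19, 23, 29, 37, and each of these is prime.
So no value in the range makes the expression composite.

There is no such integer k in that range.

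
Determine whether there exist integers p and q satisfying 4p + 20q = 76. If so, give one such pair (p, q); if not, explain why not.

Every value of 4p + 20q is a multiple of gcd(4, 20) = 4; since 4 ∣ 76, solutions exist.
Dividing through by 4 reduces the equation to 1p + 5q = 19.
With a unit coefficient on p, (p, q) = (19, 0) is an immediate solution.
Subtracting 3·5 from p and adding 3·1 to q gives the tidier solution (4, 3).
Check: 4·4 + 20·3 = 16 + 60 = 76. ✓

p = 4, q = 3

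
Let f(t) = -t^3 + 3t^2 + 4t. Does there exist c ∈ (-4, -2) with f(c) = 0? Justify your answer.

No.

f(-4) = 96 and f(-2) = 12, both positive, so a sign-change argument is unavailable; we show f keeps this sign on the whole interval.
Substitute t = -2 − u, where 0 < u < 2 on the interval. Expanding, f(-2 − u) = u^3 + 9u^2 + 20u + 12.
All 4 nonzero coefficients of this polynomial in u are positive; hence for u > 0 the value is a sum of positive terms (the constant 12 among them).
Therefore f(t) > 0 throughout (-4, -2), and f has no zero there.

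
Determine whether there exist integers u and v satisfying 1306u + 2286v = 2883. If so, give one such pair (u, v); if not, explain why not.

gcd(1306, 2286) = 2, so every integer of the form 1306u + 2286v is a multiple of 2.
But 2883 is not a multiple of 2 (it leaves remainder 1).
So the equation is unsolvable over ℤ.

No such integers exist.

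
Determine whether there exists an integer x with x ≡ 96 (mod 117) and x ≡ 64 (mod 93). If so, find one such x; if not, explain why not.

Reduce both congruences modulo 3, which divides 117 and 93: they say x ≡ 96 (mod 3) and x ≡ 64 (mod 3).
These are incompatible: 96 − 64 = 32 is not divisible by 3.
So no integer satisfies both congruences.

No, no such integer exists.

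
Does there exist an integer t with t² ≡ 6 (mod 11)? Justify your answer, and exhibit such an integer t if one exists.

No, no such integer exists.

Squares mod 11 repeat after t = 5 (as (−t)² = t²); for t = 0..5 they are 0, 1, 4, 9, 5, 3.
The set of squares mod 11 is therefore {0, 1, 3, 4, 5, 9}, which does not contain 6.
Hence no integer t has t² ≡ 6 (mod 11).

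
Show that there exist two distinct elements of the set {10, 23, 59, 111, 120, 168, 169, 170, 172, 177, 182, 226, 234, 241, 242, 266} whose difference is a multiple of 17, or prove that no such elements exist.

No such pair exists.

Two integers differ by a multiple of 17 exactly when they have the same residue mod 17. The residues are 10↦10, 23↦6, 59↦8, 111↦9, 120↦1, 168↦15, 169↦16, 170↦0, 172↦2, 177↦7, 182↦12, 226↦5, 234↦13, 241↦3, 242↦4, 266↦11.
No residue repeats among the 16 elements, so no pair has difference ≡ 0 (mod 17).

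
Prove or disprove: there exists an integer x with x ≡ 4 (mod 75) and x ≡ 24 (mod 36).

Both moduli are multiples of 3 = gcd(75, 36), so any solution would satisfy x ≡ 4 and x ≡ 24 modulo 3 simultaneously.
These are incompatible: 4 − 24 = -20 is not divisible by 3.
Therefore no such x exists.

There is no such integer.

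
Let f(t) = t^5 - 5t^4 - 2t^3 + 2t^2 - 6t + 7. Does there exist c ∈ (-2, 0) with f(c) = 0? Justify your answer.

Yes, such a c exists.

f(-2) = -69 and f(0) = 7, which have opposite signs.
f is continuous everywhere (it is a polynomial), in particular on [-2, 0].
By the Intermediate Value Theorem, f takes the value 0 somewhere in the open interval.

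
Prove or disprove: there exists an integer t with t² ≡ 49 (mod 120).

t = 77

t = 77 works: 77² = 5929, and 5929 − 49 = 5880 = 49·120.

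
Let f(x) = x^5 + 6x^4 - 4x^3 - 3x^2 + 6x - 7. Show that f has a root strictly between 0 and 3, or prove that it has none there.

f(0) = -7 and f(3) = 605, which have opposite signs.
f is continuous everywhere (it is a polynomial), in particular on [0, 3].
By the Intermediate Value Theorem f must vanish at some point of (0, 3).

Such a root exists.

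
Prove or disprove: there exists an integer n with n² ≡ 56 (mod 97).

No such integer exists.

Apply Euler's criterion with the prime 97: 56 is a quadratic residue iff 56^48 ≡ 1 (mod 97), and a non-residue iff it is ≡ −1.
Repeated squaring mod 97: 56^2 = 3136 ≡ 32; 56^4 ≡ 32² = 1024 ≡ 54; 56^8 ≡ 54² = 2916 ≡ 6; 56^16 ≡ 6² = 36 ≡ 36; 56^32 ≡ 36² = 1296 ≡ 35.
Since 48 = 32 + 16, 56^48 ≡ 35 · 36; multiplying out mod 97: 35·36 = 1260 ≡ 96. Thus 56^48 ≡ 96 ≡ −1 (mod 97).
The value −1 means 56 is a non-residue modulo 97, so n² ≡ 56 (mod 97) is impossible.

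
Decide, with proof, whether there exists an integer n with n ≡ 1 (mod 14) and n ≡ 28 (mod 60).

No such integer exists.

gcd(14, 60) = 2. If n ≡ 1 (mod 14) and n ≡ 28 (mod 60), then n ≡ 1 (mod 2) and n ≡ 28 (mod 2).
However 1 ≡ 1 and 28 ≡ 0 (mod 2), and 1 ≠ 0.
Therefore no such n exists.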